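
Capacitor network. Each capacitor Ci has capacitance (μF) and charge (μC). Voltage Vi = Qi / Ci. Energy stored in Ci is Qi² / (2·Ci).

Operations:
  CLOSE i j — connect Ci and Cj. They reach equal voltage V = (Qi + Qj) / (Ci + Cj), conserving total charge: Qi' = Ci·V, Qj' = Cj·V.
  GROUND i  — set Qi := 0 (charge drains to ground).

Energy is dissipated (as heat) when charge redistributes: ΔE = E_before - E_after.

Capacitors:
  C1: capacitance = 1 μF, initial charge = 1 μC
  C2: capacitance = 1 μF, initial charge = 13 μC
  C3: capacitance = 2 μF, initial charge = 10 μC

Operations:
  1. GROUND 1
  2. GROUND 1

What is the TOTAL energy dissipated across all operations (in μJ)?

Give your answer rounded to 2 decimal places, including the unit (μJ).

Answer: 0.50 μJ

Derivation:
Initial: C1(1μF, Q=1μC, V=1.00V), C2(1μF, Q=13μC, V=13.00V), C3(2μF, Q=10μC, V=5.00V)
Op 1: GROUND 1: Q1=0; energy lost=0.500
Op 2: GROUND 1: Q1=0; energy lost=0.000
Total dissipated: 0.500 μJ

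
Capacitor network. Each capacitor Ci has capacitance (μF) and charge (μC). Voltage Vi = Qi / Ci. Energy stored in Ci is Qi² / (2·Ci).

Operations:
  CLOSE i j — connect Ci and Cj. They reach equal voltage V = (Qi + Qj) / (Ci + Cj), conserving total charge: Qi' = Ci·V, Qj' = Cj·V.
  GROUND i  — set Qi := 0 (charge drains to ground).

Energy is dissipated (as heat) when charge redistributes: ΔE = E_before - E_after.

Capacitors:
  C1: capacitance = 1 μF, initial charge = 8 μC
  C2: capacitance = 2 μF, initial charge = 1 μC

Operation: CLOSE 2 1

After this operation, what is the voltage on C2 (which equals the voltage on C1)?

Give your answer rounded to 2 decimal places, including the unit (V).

Answer: 3.00 V

Derivation:
Initial: C1(1μF, Q=8μC, V=8.00V), C2(2μF, Q=1μC, V=0.50V)
Op 1: CLOSE 2-1: Q_total=9.00, C_total=3.00, V=3.00; Q2=6.00, Q1=3.00; dissipated=18.750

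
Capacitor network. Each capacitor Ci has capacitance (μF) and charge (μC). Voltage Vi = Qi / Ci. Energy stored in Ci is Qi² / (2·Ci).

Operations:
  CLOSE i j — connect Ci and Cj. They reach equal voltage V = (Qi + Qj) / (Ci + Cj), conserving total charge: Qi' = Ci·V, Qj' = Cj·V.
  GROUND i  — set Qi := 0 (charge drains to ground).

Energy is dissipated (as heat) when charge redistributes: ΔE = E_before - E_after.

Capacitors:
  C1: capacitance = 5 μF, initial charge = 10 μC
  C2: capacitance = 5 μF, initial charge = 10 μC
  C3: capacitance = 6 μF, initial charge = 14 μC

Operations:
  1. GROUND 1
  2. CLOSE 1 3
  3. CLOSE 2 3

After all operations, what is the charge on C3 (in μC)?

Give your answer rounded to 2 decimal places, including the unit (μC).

Initial: C1(5μF, Q=10μC, V=2.00V), C2(5μF, Q=10μC, V=2.00V), C3(6μF, Q=14μC, V=2.33V)
Op 1: GROUND 1: Q1=0; energy lost=10.000
Op 2: CLOSE 1-3: Q_total=14.00, C_total=11.00, V=1.27; Q1=6.36, Q3=7.64; dissipated=7.424
Op 3: CLOSE 2-3: Q_total=17.64, C_total=11.00, V=1.60; Q2=8.02, Q3=9.62; dissipated=0.721
Final charges: Q1=6.36, Q2=8.02, Q3=9.62

Answer: 9.62 μC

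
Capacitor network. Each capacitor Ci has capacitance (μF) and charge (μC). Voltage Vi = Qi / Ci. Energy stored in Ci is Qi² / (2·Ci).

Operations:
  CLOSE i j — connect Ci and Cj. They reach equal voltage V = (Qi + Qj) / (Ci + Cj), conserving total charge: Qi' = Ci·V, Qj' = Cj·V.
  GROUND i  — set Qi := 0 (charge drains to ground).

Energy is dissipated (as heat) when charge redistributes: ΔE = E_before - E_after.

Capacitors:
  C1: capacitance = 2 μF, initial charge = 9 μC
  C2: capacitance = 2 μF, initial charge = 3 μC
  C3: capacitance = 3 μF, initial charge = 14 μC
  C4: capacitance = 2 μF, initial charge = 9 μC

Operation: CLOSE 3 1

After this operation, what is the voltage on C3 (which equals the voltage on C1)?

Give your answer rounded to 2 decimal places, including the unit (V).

Answer: 4.60 V

Derivation:
Initial: C1(2μF, Q=9μC, V=4.50V), C2(2μF, Q=3μC, V=1.50V), C3(3μF, Q=14μC, V=4.67V), C4(2μF, Q=9μC, V=4.50V)
Op 1: CLOSE 3-1: Q_total=23.00, C_total=5.00, V=4.60; Q3=13.80, Q1=9.20; dissipated=0.017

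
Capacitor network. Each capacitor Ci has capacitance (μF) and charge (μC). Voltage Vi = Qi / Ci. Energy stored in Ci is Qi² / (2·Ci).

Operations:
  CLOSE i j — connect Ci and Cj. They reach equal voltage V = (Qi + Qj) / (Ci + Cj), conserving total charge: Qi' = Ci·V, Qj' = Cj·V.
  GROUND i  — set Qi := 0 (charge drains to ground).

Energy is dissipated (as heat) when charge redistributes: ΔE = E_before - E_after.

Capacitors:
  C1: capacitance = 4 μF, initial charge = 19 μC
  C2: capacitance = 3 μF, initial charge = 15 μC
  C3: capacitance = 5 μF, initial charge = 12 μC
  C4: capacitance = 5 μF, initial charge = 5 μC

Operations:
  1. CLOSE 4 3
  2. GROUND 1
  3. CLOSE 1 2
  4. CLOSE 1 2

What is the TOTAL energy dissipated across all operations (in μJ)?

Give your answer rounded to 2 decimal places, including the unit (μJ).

Initial: C1(4μF, Q=19μC, V=4.75V), C2(3μF, Q=15μC, V=5.00V), C3(5μF, Q=12μC, V=2.40V), C4(5μF, Q=5μC, V=1.00V)
Op 1: CLOSE 4-3: Q_total=17.00, C_total=10.00, V=1.70; Q4=8.50, Q3=8.50; dissipated=2.450
Op 2: GROUND 1: Q1=0; energy lost=45.125
Op 3: CLOSE 1-2: Q_total=15.00, C_total=7.00, V=2.14; Q1=8.57, Q2=6.43; dissipated=21.429
Op 4: CLOSE 1-2: Q_total=15.00, C_total=7.00, V=2.14; Q1=8.57, Q2=6.43; dissipated=0.000
Total dissipated: 69.004 μJ

Answer: 69.00 μJ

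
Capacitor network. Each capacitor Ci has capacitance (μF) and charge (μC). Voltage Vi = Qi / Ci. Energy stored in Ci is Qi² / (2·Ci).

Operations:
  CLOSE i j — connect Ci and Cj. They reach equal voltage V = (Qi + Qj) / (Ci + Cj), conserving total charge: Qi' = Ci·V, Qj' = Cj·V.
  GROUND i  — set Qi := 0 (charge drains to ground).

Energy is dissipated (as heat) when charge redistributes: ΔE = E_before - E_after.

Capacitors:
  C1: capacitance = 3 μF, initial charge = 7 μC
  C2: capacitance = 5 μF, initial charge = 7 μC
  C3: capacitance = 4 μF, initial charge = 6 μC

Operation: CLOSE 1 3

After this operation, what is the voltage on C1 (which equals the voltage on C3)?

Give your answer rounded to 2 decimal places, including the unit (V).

Answer: 1.86 V

Derivation:
Initial: C1(3μF, Q=7μC, V=2.33V), C2(5μF, Q=7μC, V=1.40V), C3(4μF, Q=6μC, V=1.50V)
Op 1: CLOSE 1-3: Q_total=13.00, C_total=7.00, V=1.86; Q1=5.57, Q3=7.43; dissipated=0.595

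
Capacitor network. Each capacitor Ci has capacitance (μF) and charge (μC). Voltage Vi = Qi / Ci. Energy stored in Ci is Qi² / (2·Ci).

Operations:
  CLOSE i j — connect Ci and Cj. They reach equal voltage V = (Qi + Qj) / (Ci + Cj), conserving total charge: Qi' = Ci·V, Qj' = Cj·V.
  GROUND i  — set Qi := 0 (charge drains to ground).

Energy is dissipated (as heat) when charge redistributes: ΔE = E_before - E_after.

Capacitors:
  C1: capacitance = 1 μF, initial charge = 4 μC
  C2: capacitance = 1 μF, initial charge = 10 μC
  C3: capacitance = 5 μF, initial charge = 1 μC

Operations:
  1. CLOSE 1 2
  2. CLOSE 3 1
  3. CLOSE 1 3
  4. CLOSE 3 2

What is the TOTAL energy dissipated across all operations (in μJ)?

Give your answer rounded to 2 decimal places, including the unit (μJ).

Initial: C1(1μF, Q=4μC, V=4.00V), C2(1μF, Q=10μC, V=10.00V), C3(5μF, Q=1μC, V=0.20V)
Op 1: CLOSE 1-2: Q_total=14.00, C_total=2.00, V=7.00; Q1=7.00, Q2=7.00; dissipated=9.000
Op 2: CLOSE 3-1: Q_total=8.00, C_total=6.00, V=1.33; Q3=6.67, Q1=1.33; dissipated=19.267
Op 3: CLOSE 1-3: Q_total=8.00, C_total=6.00, V=1.33; Q1=1.33, Q3=6.67; dissipated=0.000
Op 4: CLOSE 3-2: Q_total=13.67, C_total=6.00, V=2.28; Q3=11.39, Q2=2.28; dissipated=13.380
Total dissipated: 41.646 μJ

Answer: 41.65 μJ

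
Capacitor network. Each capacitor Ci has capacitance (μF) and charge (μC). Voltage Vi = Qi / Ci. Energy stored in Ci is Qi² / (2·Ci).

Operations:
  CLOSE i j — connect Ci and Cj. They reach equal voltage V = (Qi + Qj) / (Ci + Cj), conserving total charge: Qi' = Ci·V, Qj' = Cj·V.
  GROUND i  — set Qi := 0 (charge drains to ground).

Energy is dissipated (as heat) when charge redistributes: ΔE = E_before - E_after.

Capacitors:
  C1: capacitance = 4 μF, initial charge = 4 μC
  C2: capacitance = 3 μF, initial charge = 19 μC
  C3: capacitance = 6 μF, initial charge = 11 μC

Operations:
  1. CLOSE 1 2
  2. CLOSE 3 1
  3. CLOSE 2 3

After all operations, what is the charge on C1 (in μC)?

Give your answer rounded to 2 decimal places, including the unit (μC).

Answer: 9.66 μC

Derivation:
Initial: C1(4μF, Q=4μC, V=1.00V), C2(3μF, Q=19μC, V=6.33V), C3(6μF, Q=11μC, V=1.83V)
Op 1: CLOSE 1-2: Q_total=23.00, C_total=7.00, V=3.29; Q1=13.14, Q2=9.86; dissipated=24.381
Op 2: CLOSE 3-1: Q_total=24.14, C_total=10.00, V=2.41; Q3=14.49, Q1=9.66; dissipated=2.531
Op 3: CLOSE 2-3: Q_total=24.34, C_total=9.00, V=2.70; Q2=8.11, Q3=16.23; dissipated=0.759
Final charges: Q1=9.66, Q2=8.11, Q3=16.23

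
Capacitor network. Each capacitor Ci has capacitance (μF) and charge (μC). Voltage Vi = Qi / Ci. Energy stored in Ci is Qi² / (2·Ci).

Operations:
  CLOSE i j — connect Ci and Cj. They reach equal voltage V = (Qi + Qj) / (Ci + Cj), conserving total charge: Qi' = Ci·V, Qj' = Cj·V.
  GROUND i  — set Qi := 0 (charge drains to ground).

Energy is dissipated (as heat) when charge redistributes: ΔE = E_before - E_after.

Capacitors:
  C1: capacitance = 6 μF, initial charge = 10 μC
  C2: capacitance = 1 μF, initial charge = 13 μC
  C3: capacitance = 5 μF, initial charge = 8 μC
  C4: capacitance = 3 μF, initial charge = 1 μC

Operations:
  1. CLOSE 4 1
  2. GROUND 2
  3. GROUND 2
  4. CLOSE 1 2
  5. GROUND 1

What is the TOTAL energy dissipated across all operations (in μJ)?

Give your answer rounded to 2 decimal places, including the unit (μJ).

Initial: C1(6μF, Q=10μC, V=1.67V), C2(1μF, Q=13μC, V=13.00V), C3(5μF, Q=8μC, V=1.60V), C4(3μF, Q=1μC, V=0.33V)
Op 1: CLOSE 4-1: Q_total=11.00, C_total=9.00, V=1.22; Q4=3.67, Q1=7.33; dissipated=1.778
Op 2: GROUND 2: Q2=0; energy lost=84.500
Op 3: GROUND 2: Q2=0; energy lost=0.000
Op 4: CLOSE 1-2: Q_total=7.33, C_total=7.00, V=1.05; Q1=6.29, Q2=1.05; dissipated=0.640
Op 5: GROUND 1: Q1=0; energy lost=3.293
Total dissipated: 90.211 μJ

Answer: 90.21 μJ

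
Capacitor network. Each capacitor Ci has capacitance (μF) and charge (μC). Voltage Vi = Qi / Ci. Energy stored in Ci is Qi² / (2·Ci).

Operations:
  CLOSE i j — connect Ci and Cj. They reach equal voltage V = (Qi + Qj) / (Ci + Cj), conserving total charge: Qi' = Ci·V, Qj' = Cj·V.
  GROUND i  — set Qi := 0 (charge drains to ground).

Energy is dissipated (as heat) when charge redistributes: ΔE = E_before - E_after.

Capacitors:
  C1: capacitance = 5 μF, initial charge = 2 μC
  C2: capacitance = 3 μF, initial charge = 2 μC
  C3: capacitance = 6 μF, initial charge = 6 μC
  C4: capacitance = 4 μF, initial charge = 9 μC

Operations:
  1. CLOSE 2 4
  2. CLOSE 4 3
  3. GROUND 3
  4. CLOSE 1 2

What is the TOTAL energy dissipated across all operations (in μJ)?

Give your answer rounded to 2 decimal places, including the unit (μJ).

Initial: C1(5μF, Q=2μC, V=0.40V), C2(3μF, Q=2μC, V=0.67V), C3(6μF, Q=6μC, V=1.00V), C4(4μF, Q=9μC, V=2.25V)
Op 1: CLOSE 2-4: Q_total=11.00, C_total=7.00, V=1.57; Q2=4.71, Q4=6.29; dissipated=2.149
Op 2: CLOSE 4-3: Q_total=12.29, C_total=10.00, V=1.23; Q4=4.91, Q3=7.37; dissipated=0.392
Op 3: GROUND 3: Q3=0; energy lost=4.528
Op 4: CLOSE 1-2: Q_total=6.71, C_total=8.00, V=0.84; Q1=4.20, Q2=2.52; dissipated=1.286
Total dissipated: 8.355 μJ

Answer: 8.36 μJ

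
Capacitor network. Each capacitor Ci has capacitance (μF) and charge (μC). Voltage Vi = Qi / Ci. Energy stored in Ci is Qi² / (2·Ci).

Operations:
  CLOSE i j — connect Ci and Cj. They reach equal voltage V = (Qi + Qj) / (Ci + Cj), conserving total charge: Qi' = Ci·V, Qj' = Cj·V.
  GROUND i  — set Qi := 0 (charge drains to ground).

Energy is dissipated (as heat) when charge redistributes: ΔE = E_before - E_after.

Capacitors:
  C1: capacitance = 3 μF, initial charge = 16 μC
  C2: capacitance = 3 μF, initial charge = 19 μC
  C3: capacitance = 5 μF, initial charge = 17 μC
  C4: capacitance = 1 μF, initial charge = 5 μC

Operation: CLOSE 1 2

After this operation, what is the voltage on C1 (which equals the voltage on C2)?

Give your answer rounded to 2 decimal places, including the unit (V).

Initial: C1(3μF, Q=16μC, V=5.33V), C2(3μF, Q=19μC, V=6.33V), C3(5μF, Q=17μC, V=3.40V), C4(1μF, Q=5μC, V=5.00V)
Op 1: CLOSE 1-2: Q_total=35.00, C_total=6.00, V=5.83; Q1=17.50, Q2=17.50; dissipated=0.750

Answer: 5.83 V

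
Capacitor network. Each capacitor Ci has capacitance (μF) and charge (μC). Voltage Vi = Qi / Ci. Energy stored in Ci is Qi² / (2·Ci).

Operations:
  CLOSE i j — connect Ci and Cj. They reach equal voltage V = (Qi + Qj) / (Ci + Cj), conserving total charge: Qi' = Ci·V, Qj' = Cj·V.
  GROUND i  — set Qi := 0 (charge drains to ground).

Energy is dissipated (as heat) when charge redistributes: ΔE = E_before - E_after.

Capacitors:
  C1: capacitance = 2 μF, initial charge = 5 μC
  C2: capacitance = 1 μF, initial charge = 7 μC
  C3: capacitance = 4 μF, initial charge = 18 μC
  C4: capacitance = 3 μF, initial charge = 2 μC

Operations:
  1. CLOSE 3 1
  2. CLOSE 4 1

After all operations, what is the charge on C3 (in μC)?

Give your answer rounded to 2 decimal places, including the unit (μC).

Answer: 15.33 μC

Derivation:
Initial: C1(2μF, Q=5μC, V=2.50V), C2(1μF, Q=7μC, V=7.00V), C3(4μF, Q=18μC, V=4.50V), C4(3μF, Q=2μC, V=0.67V)
Op 1: CLOSE 3-1: Q_total=23.00, C_total=6.00, V=3.83; Q3=15.33, Q1=7.67; dissipated=2.667
Op 2: CLOSE 4-1: Q_total=9.67, C_total=5.00, V=1.93; Q4=5.80, Q1=3.87; dissipated=6.017
Final charges: Q1=3.87, Q2=7.00, Q3=15.33, Q4=5.80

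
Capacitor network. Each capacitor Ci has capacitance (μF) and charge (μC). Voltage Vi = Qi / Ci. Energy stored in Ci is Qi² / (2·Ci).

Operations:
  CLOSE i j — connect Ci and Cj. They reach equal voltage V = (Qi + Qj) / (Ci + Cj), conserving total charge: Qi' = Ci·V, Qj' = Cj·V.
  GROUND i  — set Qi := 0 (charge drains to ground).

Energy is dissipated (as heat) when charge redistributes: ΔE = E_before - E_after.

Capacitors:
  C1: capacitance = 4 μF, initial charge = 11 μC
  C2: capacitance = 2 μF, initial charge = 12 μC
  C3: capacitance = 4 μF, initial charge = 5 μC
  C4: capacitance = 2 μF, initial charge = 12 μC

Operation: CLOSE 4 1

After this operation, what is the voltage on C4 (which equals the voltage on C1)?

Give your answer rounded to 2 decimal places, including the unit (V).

Initial: C1(4μF, Q=11μC, V=2.75V), C2(2μF, Q=12μC, V=6.00V), C3(4μF, Q=5μC, V=1.25V), C4(2μF, Q=12μC, V=6.00V)
Op 1: CLOSE 4-1: Q_total=23.00, C_total=6.00, V=3.83; Q4=7.67, Q1=15.33; dissipated=7.042

Answer: 3.83 V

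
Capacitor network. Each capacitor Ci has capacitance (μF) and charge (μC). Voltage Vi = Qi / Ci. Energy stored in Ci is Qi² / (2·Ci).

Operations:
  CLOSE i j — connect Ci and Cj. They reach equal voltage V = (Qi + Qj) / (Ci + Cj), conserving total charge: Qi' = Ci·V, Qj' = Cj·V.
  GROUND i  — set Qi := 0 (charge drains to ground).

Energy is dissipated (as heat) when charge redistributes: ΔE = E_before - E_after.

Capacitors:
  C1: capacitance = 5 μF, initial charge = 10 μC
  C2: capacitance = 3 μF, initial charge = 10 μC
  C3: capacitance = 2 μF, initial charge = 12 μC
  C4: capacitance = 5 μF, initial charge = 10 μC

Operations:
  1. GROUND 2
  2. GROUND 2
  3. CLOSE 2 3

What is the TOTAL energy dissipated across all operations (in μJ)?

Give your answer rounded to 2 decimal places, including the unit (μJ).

Initial: C1(5μF, Q=10μC, V=2.00V), C2(3μF, Q=10μC, V=3.33V), C3(2μF, Q=12μC, V=6.00V), C4(5μF, Q=10μC, V=2.00V)
Op 1: GROUND 2: Q2=0; energy lost=16.667
Op 2: GROUND 2: Q2=0; energy lost=0.000
Op 3: CLOSE 2-3: Q_total=12.00, C_total=5.00, V=2.40; Q2=7.20, Q3=4.80; dissipated=21.600
Total dissipated: 38.267 μJ

Answer: 38.27 μJ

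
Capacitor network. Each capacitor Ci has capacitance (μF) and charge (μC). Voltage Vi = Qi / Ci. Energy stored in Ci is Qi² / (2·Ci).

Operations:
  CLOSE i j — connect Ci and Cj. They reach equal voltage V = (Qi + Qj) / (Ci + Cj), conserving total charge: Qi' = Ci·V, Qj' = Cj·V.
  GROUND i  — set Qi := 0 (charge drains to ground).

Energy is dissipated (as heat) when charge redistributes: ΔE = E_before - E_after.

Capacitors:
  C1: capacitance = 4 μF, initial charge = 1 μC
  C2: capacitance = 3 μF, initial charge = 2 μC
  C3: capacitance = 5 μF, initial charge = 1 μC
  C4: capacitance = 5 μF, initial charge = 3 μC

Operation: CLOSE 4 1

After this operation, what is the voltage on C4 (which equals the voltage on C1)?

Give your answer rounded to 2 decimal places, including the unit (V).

Initial: C1(4μF, Q=1μC, V=0.25V), C2(3μF, Q=2μC, V=0.67V), C3(5μF, Q=1μC, V=0.20V), C4(5μF, Q=3μC, V=0.60V)
Op 1: CLOSE 4-1: Q_total=4.00, C_total=9.00, V=0.44; Q4=2.22, Q1=1.78; dissipated=0.136

Answer: 0.44 V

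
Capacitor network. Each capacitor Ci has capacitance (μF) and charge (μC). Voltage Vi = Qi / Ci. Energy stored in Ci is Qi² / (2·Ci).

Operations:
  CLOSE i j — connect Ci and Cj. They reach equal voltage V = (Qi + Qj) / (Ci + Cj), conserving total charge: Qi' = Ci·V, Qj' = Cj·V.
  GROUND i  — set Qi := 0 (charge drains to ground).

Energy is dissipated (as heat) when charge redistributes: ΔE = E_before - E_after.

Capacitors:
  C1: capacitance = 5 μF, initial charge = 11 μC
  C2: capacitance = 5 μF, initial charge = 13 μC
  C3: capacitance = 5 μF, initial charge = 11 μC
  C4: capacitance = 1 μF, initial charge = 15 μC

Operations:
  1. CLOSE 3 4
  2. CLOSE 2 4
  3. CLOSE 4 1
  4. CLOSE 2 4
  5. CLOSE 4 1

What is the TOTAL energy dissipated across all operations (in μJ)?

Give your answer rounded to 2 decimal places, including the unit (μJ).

Initial: C1(5μF, Q=11μC, V=2.20V), C2(5μF, Q=13μC, V=2.60V), C3(5μF, Q=11μC, V=2.20V), C4(1μF, Q=15μC, V=15.00V)
Op 1: CLOSE 3-4: Q_total=26.00, C_total=6.00, V=4.33; Q3=21.67, Q4=4.33; dissipated=68.267
Op 2: CLOSE 2-4: Q_total=17.33, C_total=6.00, V=2.89; Q2=14.44, Q4=2.89; dissipated=1.252
Op 3: CLOSE 4-1: Q_total=13.89, C_total=6.00, V=2.31; Q4=2.31, Q1=11.57; dissipated=0.198
Op 4: CLOSE 2-4: Q_total=16.76, C_total=6.00, V=2.79; Q2=13.97, Q4=2.79; dissipated=0.137
Op 5: CLOSE 4-1: Q_total=14.37, C_total=6.00, V=2.39; Q4=2.39, Q1=11.97; dissipated=0.095
Total dissipated: 69.949 μJ

Answer: 69.95 μJ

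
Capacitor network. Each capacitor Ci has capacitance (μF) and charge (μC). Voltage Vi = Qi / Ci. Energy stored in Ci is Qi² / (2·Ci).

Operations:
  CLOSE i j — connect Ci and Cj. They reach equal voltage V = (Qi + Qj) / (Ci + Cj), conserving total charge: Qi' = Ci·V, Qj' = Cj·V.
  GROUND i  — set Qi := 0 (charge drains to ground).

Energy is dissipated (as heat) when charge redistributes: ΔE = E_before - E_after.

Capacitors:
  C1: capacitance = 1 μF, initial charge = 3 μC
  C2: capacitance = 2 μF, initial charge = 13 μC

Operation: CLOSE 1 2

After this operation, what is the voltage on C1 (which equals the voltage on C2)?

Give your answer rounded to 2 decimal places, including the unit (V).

Initial: C1(1μF, Q=3μC, V=3.00V), C2(2μF, Q=13μC, V=6.50V)
Op 1: CLOSE 1-2: Q_total=16.00, C_total=3.00, V=5.33; Q1=5.33, Q2=10.67; dissipated=4.083

Answer: 5.33 V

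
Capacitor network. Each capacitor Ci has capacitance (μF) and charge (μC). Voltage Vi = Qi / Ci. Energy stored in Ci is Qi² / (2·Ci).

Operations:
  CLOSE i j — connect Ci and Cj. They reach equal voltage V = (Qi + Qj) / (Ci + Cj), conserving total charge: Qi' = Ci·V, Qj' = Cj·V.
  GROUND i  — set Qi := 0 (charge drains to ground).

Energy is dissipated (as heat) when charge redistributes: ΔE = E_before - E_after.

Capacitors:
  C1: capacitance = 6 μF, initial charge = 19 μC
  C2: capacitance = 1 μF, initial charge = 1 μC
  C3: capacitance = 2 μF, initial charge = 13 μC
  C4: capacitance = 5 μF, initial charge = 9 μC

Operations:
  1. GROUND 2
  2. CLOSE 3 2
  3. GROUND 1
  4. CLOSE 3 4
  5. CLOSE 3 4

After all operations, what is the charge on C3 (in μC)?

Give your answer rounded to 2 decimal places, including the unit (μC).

Answer: 5.05 μC

Derivation:
Initial: C1(6μF, Q=19μC, V=3.17V), C2(1μF, Q=1μC, V=1.00V), C3(2μF, Q=13μC, V=6.50V), C4(5μF, Q=9μC, V=1.80V)
Op 1: GROUND 2: Q2=0; energy lost=0.500
Op 2: CLOSE 3-2: Q_total=13.00, C_total=3.00, V=4.33; Q3=8.67, Q2=4.33; dissipated=14.083
Op 3: GROUND 1: Q1=0; energy lost=30.083
Op 4: CLOSE 3-4: Q_total=17.67, C_total=7.00, V=2.52; Q3=5.05, Q4=12.62; dissipated=4.584
Op 5: CLOSE 3-4: Q_total=17.67, C_total=7.00, V=2.52; Q3=5.05, Q4=12.62; dissipated=0.000
Final charges: Q1=0.00, Q2=4.33, Q3=5.05, Q4=12.62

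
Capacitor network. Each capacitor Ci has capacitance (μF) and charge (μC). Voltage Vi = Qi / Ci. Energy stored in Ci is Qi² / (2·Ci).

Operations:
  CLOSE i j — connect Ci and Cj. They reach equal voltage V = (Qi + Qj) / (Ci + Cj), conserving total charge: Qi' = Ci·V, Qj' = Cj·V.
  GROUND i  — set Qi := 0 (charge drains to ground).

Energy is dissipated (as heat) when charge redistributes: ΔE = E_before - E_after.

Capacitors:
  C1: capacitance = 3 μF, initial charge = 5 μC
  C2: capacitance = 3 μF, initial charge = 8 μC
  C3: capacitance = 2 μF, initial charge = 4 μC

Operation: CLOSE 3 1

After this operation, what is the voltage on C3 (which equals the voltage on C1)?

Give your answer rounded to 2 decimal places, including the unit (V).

Initial: C1(3μF, Q=5μC, V=1.67V), C2(3μF, Q=8μC, V=2.67V), C3(2μF, Q=4μC, V=2.00V)
Op 1: CLOSE 3-1: Q_total=9.00, C_total=5.00, V=1.80; Q3=3.60, Q1=5.40; dissipated=0.067

Answer: 1.80 V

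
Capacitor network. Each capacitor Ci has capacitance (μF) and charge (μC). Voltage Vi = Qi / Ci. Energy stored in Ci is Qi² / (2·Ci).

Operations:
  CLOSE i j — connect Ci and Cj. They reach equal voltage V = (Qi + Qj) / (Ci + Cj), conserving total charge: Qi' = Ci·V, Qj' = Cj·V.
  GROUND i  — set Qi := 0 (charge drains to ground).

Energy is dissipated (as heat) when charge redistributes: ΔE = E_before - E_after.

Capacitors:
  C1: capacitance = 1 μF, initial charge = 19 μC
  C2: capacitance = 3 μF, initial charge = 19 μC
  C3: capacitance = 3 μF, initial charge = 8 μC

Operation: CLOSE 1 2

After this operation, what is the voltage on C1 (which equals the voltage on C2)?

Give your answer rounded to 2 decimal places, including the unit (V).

Initial: C1(1μF, Q=19μC, V=19.00V), C2(3μF, Q=19μC, V=6.33V), C3(3μF, Q=8μC, V=2.67V)
Op 1: CLOSE 1-2: Q_total=38.00, C_total=4.00, V=9.50; Q1=9.50, Q2=28.50; dissipated=60.167

Answer: 9.50 V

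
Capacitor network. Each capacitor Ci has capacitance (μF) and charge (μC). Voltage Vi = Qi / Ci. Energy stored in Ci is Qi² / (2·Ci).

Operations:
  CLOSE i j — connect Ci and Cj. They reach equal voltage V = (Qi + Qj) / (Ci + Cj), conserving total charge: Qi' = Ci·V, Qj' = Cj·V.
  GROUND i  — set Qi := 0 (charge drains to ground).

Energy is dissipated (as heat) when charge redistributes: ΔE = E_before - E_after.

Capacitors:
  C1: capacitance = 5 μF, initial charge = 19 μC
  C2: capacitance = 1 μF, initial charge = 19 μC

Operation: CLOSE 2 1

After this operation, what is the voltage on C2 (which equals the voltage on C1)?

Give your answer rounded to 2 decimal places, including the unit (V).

Answer: 6.33 V

Derivation:
Initial: C1(5μF, Q=19μC, V=3.80V), C2(1μF, Q=19μC, V=19.00V)
Op 1: CLOSE 2-1: Q_total=38.00, C_total=6.00, V=6.33; Q2=6.33, Q1=31.67; dissipated=96.267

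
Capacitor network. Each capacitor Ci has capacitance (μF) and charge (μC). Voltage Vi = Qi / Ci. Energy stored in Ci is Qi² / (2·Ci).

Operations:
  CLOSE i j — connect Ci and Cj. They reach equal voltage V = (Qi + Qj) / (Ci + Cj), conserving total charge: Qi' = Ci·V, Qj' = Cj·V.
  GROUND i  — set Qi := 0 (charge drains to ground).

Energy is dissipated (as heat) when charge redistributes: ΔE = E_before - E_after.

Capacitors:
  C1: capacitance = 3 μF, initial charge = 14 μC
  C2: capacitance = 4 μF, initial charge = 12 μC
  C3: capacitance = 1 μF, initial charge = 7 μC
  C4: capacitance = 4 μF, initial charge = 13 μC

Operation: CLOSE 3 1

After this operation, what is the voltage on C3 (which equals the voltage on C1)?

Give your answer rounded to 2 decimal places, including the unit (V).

Answer: 5.25 V

Derivation:
Initial: C1(3μF, Q=14μC, V=4.67V), C2(4μF, Q=12μC, V=3.00V), C3(1μF, Q=7μC, V=7.00V), C4(4μF, Q=13μC, V=3.25V)
Op 1: CLOSE 3-1: Q_total=21.00, C_total=4.00, V=5.25; Q3=5.25, Q1=15.75; dissipated=2.042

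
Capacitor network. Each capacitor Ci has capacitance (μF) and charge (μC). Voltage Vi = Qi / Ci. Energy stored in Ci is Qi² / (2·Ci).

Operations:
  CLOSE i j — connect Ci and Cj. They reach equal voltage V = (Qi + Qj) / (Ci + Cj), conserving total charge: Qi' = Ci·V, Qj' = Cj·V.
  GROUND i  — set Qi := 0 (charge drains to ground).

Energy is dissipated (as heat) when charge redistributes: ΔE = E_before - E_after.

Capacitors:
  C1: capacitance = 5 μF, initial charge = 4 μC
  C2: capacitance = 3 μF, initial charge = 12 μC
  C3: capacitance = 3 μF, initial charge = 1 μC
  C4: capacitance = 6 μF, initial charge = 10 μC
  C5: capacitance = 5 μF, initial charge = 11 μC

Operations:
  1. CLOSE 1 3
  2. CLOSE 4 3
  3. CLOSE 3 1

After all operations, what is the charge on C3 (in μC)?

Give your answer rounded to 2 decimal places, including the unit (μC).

Answer: 2.66 μC

Derivation:
Initial: C1(5μF, Q=4μC, V=0.80V), C2(3μF, Q=12μC, V=4.00V), C3(3μF, Q=1μC, V=0.33V), C4(6μF, Q=10μC, V=1.67V), C5(5μF, Q=11μC, V=2.20V)
Op 1: CLOSE 1-3: Q_total=5.00, C_total=8.00, V=0.62; Q1=3.12, Q3=1.88; dissipated=0.204
Op 2: CLOSE 4-3: Q_total=11.88, C_total=9.00, V=1.32; Q4=7.92, Q3=3.96; dissipated=1.085
Op 3: CLOSE 3-1: Q_total=7.08, C_total=8.00, V=0.89; Q3=2.66, Q1=4.43; dissipated=0.452
Final charges: Q1=4.43, Q2=12.00, Q3=2.66, Q4=7.92, Q5=11.00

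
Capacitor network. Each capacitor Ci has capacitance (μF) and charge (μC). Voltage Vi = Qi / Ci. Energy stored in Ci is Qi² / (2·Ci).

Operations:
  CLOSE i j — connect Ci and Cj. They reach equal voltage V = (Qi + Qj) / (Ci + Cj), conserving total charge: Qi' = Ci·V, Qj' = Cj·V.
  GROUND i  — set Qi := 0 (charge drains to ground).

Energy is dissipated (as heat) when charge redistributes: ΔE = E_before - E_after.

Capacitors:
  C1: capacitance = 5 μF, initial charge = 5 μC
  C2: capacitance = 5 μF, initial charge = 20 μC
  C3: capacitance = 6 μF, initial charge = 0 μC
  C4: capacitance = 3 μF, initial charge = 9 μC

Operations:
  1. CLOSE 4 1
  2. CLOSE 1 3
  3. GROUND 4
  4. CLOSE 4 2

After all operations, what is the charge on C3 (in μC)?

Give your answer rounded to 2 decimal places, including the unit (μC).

Answer: 4.77 μC

Derivation:
Initial: C1(5μF, Q=5μC, V=1.00V), C2(5μF, Q=20μC, V=4.00V), C3(6μF, Q=0μC, V=0.00V), C4(3μF, Q=9μC, V=3.00V)
Op 1: CLOSE 4-1: Q_total=14.00, C_total=8.00, V=1.75; Q4=5.25, Q1=8.75; dissipated=3.750
Op 2: CLOSE 1-3: Q_total=8.75, C_total=11.00, V=0.80; Q1=3.98, Q3=4.77; dissipated=4.176
Op 3: GROUND 4: Q4=0; energy lost=4.594
Op 4: CLOSE 4-2: Q_total=20.00, C_total=8.00, V=2.50; Q4=7.50, Q2=12.50; dissipated=15.000
Final charges: Q1=3.98, Q2=12.50, Q3=4.77, Q4=7.50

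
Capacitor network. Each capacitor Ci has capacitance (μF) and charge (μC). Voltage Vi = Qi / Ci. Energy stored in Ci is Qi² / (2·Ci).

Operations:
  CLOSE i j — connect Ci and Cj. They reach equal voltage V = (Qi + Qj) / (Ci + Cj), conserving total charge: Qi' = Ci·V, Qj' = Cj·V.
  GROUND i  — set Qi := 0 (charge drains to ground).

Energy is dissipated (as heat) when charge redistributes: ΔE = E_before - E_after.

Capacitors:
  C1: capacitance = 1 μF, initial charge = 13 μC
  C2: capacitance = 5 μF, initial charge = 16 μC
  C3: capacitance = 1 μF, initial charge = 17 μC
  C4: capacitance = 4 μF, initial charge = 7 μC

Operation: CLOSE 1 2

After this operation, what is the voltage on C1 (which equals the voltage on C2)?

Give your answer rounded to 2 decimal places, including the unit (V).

Initial: C1(1μF, Q=13μC, V=13.00V), C2(5μF, Q=16μC, V=3.20V), C3(1μF, Q=17μC, V=17.00V), C4(4μF, Q=7μC, V=1.75V)
Op 1: CLOSE 1-2: Q_total=29.00, C_total=6.00, V=4.83; Q1=4.83, Q2=24.17; dissipated=40.017

Answer: 4.83 V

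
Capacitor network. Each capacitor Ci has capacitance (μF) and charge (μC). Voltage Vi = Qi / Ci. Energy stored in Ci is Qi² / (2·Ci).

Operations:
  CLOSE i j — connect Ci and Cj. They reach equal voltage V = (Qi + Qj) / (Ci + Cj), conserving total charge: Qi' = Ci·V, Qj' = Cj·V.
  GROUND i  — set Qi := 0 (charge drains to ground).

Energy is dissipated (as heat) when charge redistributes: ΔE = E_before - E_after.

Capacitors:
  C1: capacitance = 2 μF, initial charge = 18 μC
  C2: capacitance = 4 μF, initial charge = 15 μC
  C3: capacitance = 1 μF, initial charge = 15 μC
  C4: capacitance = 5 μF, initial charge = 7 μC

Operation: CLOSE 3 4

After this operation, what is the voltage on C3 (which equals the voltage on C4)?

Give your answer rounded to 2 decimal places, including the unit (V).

Answer: 3.67 V

Derivation:
Initial: C1(2μF, Q=18μC, V=9.00V), C2(4μF, Q=15μC, V=3.75V), C3(1μF, Q=15μC, V=15.00V), C4(5μF, Q=7μC, V=1.40V)
Op 1: CLOSE 3-4: Q_total=22.00, C_total=6.00, V=3.67; Q3=3.67, Q4=18.33; dissipated=77.067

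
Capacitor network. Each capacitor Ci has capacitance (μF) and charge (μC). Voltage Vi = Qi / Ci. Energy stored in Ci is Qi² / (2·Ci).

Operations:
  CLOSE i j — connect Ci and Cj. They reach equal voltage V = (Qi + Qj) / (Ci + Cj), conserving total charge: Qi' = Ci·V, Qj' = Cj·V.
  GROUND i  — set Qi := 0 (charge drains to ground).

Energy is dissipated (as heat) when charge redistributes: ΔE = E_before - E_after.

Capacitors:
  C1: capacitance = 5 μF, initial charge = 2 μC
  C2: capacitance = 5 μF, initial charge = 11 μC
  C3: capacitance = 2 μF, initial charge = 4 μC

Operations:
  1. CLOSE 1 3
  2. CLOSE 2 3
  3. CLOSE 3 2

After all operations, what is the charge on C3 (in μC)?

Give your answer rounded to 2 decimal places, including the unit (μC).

Answer: 3.63 μC

Derivation:
Initial: C1(5μF, Q=2μC, V=0.40V), C2(5μF, Q=11μC, V=2.20V), C3(2μF, Q=4μC, V=2.00V)
Op 1: CLOSE 1-3: Q_total=6.00, C_total=7.00, V=0.86; Q1=4.29, Q3=1.71; dissipated=1.829
Op 2: CLOSE 2-3: Q_total=12.71, C_total=7.00, V=1.82; Q2=9.08, Q3=3.63; dissipated=1.288
Op 3: CLOSE 3-2: Q_total=12.71, C_total=7.00, V=1.82; Q3=3.63, Q2=9.08; dissipated=0.000
Final charges: Q1=4.29, Q2=9.08, Q3=3.63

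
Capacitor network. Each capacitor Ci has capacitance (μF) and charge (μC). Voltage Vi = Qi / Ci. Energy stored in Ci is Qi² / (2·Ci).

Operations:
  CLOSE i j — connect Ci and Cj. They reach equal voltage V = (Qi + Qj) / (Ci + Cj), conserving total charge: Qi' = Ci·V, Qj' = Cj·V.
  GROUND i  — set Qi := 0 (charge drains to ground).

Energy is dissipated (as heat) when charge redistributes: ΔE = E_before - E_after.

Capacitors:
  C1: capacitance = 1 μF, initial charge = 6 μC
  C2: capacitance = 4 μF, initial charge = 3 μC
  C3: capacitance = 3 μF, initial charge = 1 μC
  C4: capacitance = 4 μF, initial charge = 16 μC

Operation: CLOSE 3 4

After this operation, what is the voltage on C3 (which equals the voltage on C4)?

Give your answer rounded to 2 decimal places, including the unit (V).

Answer: 2.43 V

Derivation:
Initial: C1(1μF, Q=6μC, V=6.00V), C2(4μF, Q=3μC, V=0.75V), C3(3μF, Q=1μC, V=0.33V), C4(4μF, Q=16μC, V=4.00V)
Op 1: CLOSE 3-4: Q_total=17.00, C_total=7.00, V=2.43; Q3=7.29, Q4=9.71; dissipated=11.524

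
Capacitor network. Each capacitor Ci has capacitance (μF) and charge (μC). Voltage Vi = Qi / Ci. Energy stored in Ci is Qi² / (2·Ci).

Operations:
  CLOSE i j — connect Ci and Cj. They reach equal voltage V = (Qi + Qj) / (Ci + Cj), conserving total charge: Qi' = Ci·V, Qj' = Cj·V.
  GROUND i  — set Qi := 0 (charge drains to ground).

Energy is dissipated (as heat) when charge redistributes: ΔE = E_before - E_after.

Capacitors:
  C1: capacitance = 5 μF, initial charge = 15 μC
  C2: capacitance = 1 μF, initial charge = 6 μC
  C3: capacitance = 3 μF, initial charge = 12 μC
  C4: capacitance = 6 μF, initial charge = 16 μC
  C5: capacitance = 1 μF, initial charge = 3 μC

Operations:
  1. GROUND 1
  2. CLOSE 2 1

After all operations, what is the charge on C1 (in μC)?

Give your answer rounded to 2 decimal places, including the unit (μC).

Answer: 5.00 μC

Derivation:
Initial: C1(5μF, Q=15μC, V=3.00V), C2(1μF, Q=6μC, V=6.00V), C3(3μF, Q=12μC, V=4.00V), C4(6μF, Q=16μC, V=2.67V), C5(1μF, Q=3μC, V=3.00V)
Op 1: GROUND 1: Q1=0; energy lost=22.500
Op 2: CLOSE 2-1: Q_total=6.00, C_total=6.00, V=1.00; Q2=1.00, Q1=5.00; dissipated=15.000
Final charges: Q1=5.00, Q2=1.00, Q3=12.00, Q4=16.00, Q5=3.00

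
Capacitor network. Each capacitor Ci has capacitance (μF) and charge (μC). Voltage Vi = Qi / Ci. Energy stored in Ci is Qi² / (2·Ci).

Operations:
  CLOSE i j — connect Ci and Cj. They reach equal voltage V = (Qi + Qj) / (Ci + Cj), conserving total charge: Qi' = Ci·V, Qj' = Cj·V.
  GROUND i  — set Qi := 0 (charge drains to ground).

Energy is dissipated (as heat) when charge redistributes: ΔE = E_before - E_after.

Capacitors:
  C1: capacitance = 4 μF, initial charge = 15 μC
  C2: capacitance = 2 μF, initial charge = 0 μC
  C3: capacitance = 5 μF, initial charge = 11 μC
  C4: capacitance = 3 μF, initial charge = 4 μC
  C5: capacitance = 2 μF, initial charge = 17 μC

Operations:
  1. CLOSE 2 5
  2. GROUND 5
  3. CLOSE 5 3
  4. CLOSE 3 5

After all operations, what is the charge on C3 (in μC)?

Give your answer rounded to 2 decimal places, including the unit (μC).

Answer: 7.86 μC

Derivation:
Initial: C1(4μF, Q=15μC, V=3.75V), C2(2μF, Q=0μC, V=0.00V), C3(5μF, Q=11μC, V=2.20V), C4(3μF, Q=4μC, V=1.33V), C5(2μF, Q=17μC, V=8.50V)
Op 1: CLOSE 2-5: Q_total=17.00, C_total=4.00, V=4.25; Q2=8.50, Q5=8.50; dissipated=36.125
Op 2: GROUND 5: Q5=0; energy lost=18.062
Op 3: CLOSE 5-3: Q_total=11.00, C_total=7.00, V=1.57; Q5=3.14, Q3=7.86; dissipated=3.457
Op 4: CLOSE 3-5: Q_total=11.00, C_total=7.00, V=1.57; Q3=7.86, Q5=3.14; dissipated=0.000
Final charges: Q1=15.00, Q2=8.50, Q3=7.86, Q4=4.00, Q5=3.14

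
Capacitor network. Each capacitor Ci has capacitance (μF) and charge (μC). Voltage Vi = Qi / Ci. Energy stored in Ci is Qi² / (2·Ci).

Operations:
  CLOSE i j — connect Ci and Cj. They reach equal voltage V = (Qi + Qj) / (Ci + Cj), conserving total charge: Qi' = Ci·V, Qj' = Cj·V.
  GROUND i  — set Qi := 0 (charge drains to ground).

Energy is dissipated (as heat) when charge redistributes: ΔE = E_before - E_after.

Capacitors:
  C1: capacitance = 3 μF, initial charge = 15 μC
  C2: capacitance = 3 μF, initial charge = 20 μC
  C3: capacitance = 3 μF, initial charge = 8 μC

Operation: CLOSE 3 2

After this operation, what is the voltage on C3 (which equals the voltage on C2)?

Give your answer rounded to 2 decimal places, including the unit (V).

Answer: 4.67 V

Derivation:
Initial: C1(3μF, Q=15μC, V=5.00V), C2(3μF, Q=20μC, V=6.67V), C3(3μF, Q=8μC, V=2.67V)
Op 1: CLOSE 3-2: Q_total=28.00, C_total=6.00, V=4.67; Q3=14.00, Q2=14.00; dissipated=12.000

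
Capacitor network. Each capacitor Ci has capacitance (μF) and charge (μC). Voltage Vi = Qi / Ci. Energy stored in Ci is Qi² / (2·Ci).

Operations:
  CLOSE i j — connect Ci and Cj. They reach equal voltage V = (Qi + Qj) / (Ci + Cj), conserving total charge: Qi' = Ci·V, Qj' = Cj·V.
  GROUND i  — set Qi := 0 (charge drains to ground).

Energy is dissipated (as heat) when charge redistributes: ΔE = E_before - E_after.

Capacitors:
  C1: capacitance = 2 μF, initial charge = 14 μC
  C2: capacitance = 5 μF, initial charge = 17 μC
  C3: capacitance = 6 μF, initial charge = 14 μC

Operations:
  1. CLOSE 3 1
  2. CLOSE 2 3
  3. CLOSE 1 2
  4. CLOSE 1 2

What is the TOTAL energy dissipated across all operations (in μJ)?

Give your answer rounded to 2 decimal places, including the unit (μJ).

Answer: 16.35 μJ

Derivation:
Initial: C1(2μF, Q=14μC, V=7.00V), C2(5μF, Q=17μC, V=3.40V), C3(6μF, Q=14μC, V=2.33V)
Op 1: CLOSE 3-1: Q_total=28.00, C_total=8.00, V=3.50; Q3=21.00, Q1=7.00; dissipated=16.333
Op 2: CLOSE 2-3: Q_total=38.00, C_total=11.00, V=3.45; Q2=17.27, Q3=20.73; dissipated=0.014
Op 3: CLOSE 1-2: Q_total=24.27, C_total=7.00, V=3.47; Q1=6.94, Q2=17.34; dissipated=0.001
Op 4: CLOSE 1-2: Q_total=24.27, C_total=7.00, V=3.47; Q1=6.94, Q2=17.34; dissipated=0.000
Total dissipated: 16.348 μJ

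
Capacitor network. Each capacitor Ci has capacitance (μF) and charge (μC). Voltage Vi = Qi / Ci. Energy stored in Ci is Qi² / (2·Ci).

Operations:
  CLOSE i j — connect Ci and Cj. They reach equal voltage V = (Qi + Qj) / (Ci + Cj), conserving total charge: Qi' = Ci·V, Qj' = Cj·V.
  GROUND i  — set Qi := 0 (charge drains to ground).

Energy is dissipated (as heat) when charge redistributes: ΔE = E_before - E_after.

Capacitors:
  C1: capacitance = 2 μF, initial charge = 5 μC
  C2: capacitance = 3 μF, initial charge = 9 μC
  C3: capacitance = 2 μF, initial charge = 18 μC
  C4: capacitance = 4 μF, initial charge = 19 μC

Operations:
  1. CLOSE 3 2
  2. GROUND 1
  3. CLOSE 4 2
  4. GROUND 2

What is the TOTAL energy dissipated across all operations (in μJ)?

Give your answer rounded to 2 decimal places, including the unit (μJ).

Initial: C1(2μF, Q=5μC, V=2.50V), C2(3μF, Q=9μC, V=3.00V), C3(2μF, Q=18μC, V=9.00V), C4(4μF, Q=19μC, V=4.75V)
Op 1: CLOSE 3-2: Q_total=27.00, C_total=5.00, V=5.40; Q3=10.80, Q2=16.20; dissipated=21.600
Op 2: GROUND 1: Q1=0; energy lost=6.250
Op 3: CLOSE 4-2: Q_total=35.20, C_total=7.00, V=5.03; Q4=20.11, Q2=15.09; dissipated=0.362
Op 4: GROUND 2: Q2=0; energy lost=37.930
Total dissipated: 66.142 μJ

Answer: 66.14 μJ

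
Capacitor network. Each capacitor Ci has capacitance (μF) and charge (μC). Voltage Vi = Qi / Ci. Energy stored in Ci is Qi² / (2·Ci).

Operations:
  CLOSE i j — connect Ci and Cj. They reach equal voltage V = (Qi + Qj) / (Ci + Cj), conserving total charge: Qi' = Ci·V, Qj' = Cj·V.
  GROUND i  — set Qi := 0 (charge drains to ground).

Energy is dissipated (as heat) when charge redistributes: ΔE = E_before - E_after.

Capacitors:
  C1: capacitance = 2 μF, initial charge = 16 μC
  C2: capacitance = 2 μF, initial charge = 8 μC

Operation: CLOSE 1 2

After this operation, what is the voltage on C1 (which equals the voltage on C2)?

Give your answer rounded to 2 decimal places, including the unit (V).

Answer: 6.00 V

Derivation:
Initial: C1(2μF, Q=16μC, V=8.00V), C2(2μF, Q=8μC, V=4.00V)
Op 1: CLOSE 1-2: Q_total=24.00, C_total=4.00, V=6.00; Q1=12.00, Q2=12.00; dissipated=8.000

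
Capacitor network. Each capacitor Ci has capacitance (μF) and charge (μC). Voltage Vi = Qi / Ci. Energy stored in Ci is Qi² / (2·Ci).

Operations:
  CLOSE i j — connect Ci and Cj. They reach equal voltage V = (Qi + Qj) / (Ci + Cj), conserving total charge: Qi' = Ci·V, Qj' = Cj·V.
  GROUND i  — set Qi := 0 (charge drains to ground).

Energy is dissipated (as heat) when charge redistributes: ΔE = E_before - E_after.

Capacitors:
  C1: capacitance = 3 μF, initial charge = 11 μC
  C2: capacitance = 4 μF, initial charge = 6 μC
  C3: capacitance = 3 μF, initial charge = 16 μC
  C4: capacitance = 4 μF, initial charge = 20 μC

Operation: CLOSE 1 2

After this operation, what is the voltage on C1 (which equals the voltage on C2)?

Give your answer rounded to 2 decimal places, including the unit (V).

Initial: C1(3μF, Q=11μC, V=3.67V), C2(4μF, Q=6μC, V=1.50V), C3(3μF, Q=16μC, V=5.33V), C4(4μF, Q=20μC, V=5.00V)
Op 1: CLOSE 1-2: Q_total=17.00, C_total=7.00, V=2.43; Q1=7.29, Q2=9.71; dissipated=4.024

Answer: 2.43 V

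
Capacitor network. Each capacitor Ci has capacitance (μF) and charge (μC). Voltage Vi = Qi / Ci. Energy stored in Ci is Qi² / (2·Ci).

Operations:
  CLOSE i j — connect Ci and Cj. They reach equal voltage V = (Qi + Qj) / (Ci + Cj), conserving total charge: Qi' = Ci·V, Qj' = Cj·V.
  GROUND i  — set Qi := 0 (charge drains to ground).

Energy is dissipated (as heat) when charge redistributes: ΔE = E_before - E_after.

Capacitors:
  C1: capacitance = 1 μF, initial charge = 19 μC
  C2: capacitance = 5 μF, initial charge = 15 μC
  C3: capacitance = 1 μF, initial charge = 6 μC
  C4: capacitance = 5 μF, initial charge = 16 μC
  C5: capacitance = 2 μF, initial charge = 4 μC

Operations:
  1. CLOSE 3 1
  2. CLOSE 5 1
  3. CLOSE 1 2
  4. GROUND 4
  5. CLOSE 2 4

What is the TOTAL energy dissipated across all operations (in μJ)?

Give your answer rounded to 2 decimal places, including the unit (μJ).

Initial: C1(1μF, Q=19μC, V=19.00V), C2(5μF, Q=15μC, V=3.00V), C3(1μF, Q=6μC, V=6.00V), C4(5μF, Q=16μC, V=3.20V), C5(2μF, Q=4μC, V=2.00V)
Op 1: CLOSE 3-1: Q_total=25.00, C_total=2.00, V=12.50; Q3=12.50, Q1=12.50; dissipated=42.250
Op 2: CLOSE 5-1: Q_total=16.50, C_total=3.00, V=5.50; Q5=11.00, Q1=5.50; dissipated=36.750
Op 3: CLOSE 1-2: Q_total=20.50, C_total=6.00, V=3.42; Q1=3.42, Q2=17.08; dissipated=2.604
Op 4: GROUND 4: Q4=0; energy lost=25.600
Op 5: CLOSE 2-4: Q_total=17.08, C_total=10.00, V=1.71; Q2=8.54, Q4=8.54; dissipated=14.592
Total dissipated: 121.796 μJ

Answer: 121.80 μJ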